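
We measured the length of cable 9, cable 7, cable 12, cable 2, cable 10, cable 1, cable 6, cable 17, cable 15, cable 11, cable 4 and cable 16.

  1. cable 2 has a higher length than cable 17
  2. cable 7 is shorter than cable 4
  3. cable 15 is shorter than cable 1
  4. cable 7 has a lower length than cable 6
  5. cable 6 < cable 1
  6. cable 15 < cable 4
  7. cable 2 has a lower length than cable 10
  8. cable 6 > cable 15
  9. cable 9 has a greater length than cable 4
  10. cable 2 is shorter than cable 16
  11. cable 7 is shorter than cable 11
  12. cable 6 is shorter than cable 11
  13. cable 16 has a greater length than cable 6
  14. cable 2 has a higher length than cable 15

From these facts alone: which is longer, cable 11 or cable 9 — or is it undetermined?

undetermined

Following every chain through cable 11: below cable 11 we get cable 7, cable 15, cable 6.
cable 9 is not reached, and no chain runs the other way from cable 9 to cable 11.
So the given relations leave the order of cable 11 and cable 9 undetermined.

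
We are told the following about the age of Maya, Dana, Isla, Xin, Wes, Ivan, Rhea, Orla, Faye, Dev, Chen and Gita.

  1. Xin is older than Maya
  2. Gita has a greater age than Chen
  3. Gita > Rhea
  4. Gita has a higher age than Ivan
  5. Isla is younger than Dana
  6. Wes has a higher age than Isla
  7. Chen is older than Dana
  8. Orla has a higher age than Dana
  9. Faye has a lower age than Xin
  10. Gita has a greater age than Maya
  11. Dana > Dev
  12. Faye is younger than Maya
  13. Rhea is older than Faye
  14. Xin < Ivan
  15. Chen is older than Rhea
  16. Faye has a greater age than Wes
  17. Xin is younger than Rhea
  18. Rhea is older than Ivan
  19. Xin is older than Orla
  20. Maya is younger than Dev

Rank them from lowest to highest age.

Isla < Wes < Faye < Maya < Dev < Dana < Orla < Xin < Ivan < Rhea < Chen < Gita

Each adjacent pair is fixed by a given relation: Isla < Wes; Wes < Faye; Faye < Maya; Maya < Dev; Dev < Dana; Dana < Orla; Orla < Xin; Xin < Ivan; Ivan < Rhea; Rhea < Chen; Chen < Gita. Chaining them end to end gives the full order.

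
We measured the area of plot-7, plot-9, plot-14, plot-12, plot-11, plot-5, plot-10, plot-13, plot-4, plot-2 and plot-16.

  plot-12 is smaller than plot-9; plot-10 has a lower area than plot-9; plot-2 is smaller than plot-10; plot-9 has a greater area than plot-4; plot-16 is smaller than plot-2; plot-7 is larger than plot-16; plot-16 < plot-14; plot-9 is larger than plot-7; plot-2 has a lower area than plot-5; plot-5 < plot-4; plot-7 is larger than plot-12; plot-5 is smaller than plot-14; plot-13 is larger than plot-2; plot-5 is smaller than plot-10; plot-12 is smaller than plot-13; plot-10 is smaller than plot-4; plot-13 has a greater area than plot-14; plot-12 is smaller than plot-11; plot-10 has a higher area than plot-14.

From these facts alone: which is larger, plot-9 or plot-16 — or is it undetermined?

plot-9

The relevant relations are plot-16 < plot-2; plot-2 < plot-5; plot-5 < plot-14; plot-14 < plot-10; plot-10 < plot-4; plot-4 < plot-9.
Chaining these gives plot-16 < plot-2 < plot-5 < plot-14 < plot-10 < plot-4 < plot-9.
So plot-9 is larger.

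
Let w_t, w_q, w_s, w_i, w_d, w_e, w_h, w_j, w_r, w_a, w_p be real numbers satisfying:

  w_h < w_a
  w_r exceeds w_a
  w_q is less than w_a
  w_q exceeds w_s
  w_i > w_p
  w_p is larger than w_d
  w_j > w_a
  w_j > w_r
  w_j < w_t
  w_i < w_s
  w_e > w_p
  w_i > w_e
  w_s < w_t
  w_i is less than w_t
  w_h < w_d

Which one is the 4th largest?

w_a

The consecutive relations fix a unique order: w_h < w_d < w_p < w_e < w_i < w_s < w_q < w_a < w_r < w_j < w_t.
The 4th largest is w_a.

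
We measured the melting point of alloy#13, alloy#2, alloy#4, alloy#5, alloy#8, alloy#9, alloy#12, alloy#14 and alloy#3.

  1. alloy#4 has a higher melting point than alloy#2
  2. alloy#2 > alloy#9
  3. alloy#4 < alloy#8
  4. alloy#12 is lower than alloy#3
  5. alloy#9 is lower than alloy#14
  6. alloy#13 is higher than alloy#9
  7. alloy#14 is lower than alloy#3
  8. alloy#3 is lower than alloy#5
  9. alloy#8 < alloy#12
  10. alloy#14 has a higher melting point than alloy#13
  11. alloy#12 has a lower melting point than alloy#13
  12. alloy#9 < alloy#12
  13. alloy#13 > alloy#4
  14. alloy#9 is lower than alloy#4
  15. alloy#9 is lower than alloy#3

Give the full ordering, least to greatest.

alloy#9 < alloy#2 < alloy#4 < alloy#8 < alloy#12 < alloy#13 < alloy#14 < alloy#3 < alloy#5

Each adjacent pair is fixed by a given relation: alloy#9 < alloy#2; alloy#2 < alloy#4; alloy#4 < alloy#8; alloy#8 < alloy#12; alloy#12 < alloy#13; alloy#13 < alloy#14; alloy#14 < alloy#3; alloy#3 < alloy#5. Chaining them end to end gives the full order.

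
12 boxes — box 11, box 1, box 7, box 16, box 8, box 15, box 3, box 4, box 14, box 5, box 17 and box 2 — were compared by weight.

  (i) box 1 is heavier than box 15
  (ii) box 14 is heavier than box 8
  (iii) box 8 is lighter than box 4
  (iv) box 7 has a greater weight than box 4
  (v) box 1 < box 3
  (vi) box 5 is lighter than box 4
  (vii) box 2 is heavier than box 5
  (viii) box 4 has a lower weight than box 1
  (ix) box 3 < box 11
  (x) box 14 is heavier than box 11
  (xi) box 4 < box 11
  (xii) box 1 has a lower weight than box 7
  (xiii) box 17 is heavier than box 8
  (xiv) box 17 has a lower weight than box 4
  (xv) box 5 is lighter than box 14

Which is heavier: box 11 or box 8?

The relevant relations are box 8 < box 17; box 17 < box 4; box 4 < box 1; box 1 < box 3; box 3 < box 11.
Chaining these gives box 8 < box 17 < box 4 < box 1 < box 3 < box 11.
So box 8 < box 11; box 11 is the heavier of the two.

box 11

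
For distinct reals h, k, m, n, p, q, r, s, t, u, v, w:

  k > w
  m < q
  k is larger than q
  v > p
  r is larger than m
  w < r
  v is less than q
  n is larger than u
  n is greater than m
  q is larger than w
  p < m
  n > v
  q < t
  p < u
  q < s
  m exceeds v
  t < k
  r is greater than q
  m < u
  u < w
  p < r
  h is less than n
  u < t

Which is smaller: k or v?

v

Chaining the given relations: v < m < u < w < q < t < k.
So v < k; v is the smaller of the two.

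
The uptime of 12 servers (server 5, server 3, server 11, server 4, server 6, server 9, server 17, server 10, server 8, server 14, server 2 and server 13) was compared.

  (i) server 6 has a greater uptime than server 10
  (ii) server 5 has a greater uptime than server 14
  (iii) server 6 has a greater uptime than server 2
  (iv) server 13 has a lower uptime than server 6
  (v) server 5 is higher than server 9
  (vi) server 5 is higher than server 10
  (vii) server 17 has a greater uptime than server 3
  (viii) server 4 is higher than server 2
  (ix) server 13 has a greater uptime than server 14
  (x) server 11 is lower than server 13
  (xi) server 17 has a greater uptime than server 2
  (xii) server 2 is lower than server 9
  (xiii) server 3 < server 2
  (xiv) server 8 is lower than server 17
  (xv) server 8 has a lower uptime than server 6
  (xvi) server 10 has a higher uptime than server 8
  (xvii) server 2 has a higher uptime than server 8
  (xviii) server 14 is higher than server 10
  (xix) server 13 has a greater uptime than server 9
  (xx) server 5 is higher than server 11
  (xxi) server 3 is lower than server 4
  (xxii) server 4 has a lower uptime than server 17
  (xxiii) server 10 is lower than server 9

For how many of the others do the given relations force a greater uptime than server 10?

From server 10 the given relations immediately reach server 14, server 9, server 6, server 5.
From those, server 13 — 5 in total.
No other element is forced above server 10 by the given relations, so the count is 5.

5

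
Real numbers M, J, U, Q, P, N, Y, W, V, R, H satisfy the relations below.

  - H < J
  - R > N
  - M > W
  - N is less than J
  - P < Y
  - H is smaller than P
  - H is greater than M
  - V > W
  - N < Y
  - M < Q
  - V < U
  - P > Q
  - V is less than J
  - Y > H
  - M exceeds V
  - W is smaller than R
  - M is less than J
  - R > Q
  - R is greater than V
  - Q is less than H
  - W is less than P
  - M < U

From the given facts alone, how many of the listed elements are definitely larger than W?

Directly above W: V, M, R, P.
One step further: U, Q, H, J, Y (9 so far).
No other element is forced above W by the given relations, so the count is 9.

9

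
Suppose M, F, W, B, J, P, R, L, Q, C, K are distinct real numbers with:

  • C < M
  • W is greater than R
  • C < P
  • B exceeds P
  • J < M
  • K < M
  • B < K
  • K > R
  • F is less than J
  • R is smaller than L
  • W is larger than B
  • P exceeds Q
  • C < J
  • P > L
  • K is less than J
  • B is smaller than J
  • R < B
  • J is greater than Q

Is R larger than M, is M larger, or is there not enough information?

R < L and L < P give R < P.
With P < B: R < L < P < B.
With B < K: R < L < P < B < K.
With K < J: R < L < P < B < K < J.
Then J < M extends the chain to M.
So M is larger.

M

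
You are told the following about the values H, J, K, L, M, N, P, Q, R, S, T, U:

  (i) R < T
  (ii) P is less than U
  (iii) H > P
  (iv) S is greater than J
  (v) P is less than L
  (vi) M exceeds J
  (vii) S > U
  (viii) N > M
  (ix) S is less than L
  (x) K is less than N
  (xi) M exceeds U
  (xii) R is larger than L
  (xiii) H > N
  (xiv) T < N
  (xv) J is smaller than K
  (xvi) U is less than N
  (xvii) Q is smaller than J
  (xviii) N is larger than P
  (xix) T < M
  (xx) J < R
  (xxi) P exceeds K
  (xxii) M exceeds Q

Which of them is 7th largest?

The consecutive relations fix a unique order: Q < J < K < P < U < S < L < R < T < M < N < H.
The 7th largest is S.

S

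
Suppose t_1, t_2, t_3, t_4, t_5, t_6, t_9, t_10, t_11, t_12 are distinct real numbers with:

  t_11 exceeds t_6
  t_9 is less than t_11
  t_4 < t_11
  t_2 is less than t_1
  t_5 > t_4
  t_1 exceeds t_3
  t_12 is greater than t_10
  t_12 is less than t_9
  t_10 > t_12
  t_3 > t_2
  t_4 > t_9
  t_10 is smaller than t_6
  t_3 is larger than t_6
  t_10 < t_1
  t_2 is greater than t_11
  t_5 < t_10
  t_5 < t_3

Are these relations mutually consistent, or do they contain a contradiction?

inconsistent

We have t_10 < t_12 stated directly, yet also t_12 < t_9 < t_4 < t_5 < t_10 by chaining the others — so t_12 < t_10. Contradiction.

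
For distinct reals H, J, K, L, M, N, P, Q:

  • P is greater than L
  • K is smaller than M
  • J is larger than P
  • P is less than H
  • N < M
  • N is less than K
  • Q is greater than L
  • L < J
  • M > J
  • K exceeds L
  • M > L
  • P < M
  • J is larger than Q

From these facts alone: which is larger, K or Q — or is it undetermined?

Following every chain through Q: above Q we get J, M; below Q we get L.
K is not reached, and no chain runs the other way from K to Q.
So the given relations leave the order of Q and K undetermined.

undetermined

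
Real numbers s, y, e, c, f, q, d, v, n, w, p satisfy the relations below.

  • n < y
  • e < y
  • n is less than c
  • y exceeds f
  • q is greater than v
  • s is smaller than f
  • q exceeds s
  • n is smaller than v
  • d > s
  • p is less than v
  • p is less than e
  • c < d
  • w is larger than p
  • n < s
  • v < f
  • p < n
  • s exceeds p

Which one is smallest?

p

n is not least since p < n; s is not least since n < s; v is not least since p < v; e is not least since p < e; f is not least since s < f; q is not least since s < q; c is not least since n < c; y is not least since f < y; d is not least since c < d; w is not least since p < w.
Only p has nothing below it, so p is the smallest.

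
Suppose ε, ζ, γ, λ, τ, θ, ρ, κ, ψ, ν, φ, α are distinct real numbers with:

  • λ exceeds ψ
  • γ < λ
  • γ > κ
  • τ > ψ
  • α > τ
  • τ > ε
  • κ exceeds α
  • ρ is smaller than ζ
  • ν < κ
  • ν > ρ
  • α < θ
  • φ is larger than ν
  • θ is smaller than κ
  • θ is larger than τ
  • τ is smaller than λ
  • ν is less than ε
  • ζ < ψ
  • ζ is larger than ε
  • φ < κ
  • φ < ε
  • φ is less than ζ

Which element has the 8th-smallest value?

The consecutive relations fix a unique order: ρ < ν < φ < ε < ζ < ψ < τ < α < θ < κ < γ < λ.
The 8th smallest is α.

α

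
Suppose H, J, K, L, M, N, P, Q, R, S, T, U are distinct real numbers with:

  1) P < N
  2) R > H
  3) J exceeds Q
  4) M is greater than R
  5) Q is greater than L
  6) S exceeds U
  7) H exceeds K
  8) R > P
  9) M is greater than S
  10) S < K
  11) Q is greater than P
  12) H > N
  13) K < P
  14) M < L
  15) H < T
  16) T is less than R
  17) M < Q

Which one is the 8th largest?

N

The consecutive relations fix a unique order: U < S < K < P < N < H < T < R < M < L < Q < J.
Counting 8 from the largest end gives N.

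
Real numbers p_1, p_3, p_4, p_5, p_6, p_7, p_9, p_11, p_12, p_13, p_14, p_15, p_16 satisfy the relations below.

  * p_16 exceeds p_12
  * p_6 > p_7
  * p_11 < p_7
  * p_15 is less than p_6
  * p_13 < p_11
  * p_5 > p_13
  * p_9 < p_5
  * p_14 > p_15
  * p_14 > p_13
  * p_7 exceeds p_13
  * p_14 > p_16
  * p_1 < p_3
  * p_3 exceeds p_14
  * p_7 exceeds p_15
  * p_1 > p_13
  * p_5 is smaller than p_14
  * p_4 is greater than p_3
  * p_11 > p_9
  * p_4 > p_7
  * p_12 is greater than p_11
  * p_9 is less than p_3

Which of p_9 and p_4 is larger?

p_9 < p_11 and p_11 < p_12 give p_9 < p_12.
With p_12 < p_16: p_9 < p_11 < p_12 < p_16.
With p_16 < p_14: p_9 < p_11 < p_12 < p_16 < p_14.
With p_14 < p_3: p_9 < p_11 < p_12 < p_16 < p_14 < p_3.
Then p_3 < p_4 extends the chain to p_4.
So p_9 < p_4; p_4 is the larger of the two.

p_4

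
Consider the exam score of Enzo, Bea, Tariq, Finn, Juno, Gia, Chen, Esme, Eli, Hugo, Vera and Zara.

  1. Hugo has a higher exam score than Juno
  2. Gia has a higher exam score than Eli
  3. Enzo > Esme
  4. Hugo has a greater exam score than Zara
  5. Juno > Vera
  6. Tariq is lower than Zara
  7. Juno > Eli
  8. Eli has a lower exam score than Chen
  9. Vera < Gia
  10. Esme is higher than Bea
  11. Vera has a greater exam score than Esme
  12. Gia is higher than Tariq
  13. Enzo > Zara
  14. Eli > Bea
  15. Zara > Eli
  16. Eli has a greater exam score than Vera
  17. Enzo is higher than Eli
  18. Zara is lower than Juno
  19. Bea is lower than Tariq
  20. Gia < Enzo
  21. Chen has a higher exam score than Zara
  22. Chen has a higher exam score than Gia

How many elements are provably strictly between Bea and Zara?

The relations place Bea below Zara. An element lies strictly between them when it is forced above Bea and also forced below Zara.
Above Bea: {Esme, Vera, Eli, Tariq, Gia, Juno, Enzo, Chen, Hugo}. Below Zara: {Esme, Vera, Eli, Tariq}.
Intersection: {Esme, Vera, Eli, Tariq} — 4.

4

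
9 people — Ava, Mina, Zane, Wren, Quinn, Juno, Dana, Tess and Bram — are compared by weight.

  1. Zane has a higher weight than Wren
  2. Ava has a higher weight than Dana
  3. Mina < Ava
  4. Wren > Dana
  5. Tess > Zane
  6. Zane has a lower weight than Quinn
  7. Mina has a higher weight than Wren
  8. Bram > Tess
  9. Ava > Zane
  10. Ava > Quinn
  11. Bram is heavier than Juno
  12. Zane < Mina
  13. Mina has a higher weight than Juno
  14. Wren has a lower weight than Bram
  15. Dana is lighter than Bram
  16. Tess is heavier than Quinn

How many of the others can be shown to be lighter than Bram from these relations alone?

6

Directly below Bram: Juno, Dana, Wren, Tess.
One step further: Zane, Quinn (6 so far).
No other element is forced below Bram by the given relations, so the count is 6.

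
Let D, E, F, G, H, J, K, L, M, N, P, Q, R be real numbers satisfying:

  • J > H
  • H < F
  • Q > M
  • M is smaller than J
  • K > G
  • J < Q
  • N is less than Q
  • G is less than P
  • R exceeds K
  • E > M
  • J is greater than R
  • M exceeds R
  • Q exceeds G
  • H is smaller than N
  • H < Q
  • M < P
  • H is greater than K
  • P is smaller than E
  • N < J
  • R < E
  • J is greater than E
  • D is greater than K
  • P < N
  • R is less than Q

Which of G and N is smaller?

G

G < K and K < R give G < R.
Then R < M extends the chain to M.
With M < P: G < K < R < M < P.
Then P < N extends the chain to N.
So G < N; G is the smaller of the two.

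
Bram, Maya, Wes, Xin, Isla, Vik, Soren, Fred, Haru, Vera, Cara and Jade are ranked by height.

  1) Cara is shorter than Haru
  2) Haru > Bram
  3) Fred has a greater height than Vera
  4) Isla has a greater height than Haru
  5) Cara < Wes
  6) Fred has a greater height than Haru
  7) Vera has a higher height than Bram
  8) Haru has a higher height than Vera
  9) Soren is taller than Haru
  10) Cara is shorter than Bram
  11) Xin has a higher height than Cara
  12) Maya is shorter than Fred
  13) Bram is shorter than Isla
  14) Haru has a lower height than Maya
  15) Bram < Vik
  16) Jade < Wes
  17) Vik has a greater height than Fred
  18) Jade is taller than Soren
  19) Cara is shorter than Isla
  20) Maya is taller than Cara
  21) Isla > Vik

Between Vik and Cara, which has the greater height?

Cara < Bram < Vera < Haru < Maya < Fred < Vik, by transitivity through Bram, Vera, Haru, Maya, Fred.
So Cara < Vik; Vik is the taller of the two.

Vik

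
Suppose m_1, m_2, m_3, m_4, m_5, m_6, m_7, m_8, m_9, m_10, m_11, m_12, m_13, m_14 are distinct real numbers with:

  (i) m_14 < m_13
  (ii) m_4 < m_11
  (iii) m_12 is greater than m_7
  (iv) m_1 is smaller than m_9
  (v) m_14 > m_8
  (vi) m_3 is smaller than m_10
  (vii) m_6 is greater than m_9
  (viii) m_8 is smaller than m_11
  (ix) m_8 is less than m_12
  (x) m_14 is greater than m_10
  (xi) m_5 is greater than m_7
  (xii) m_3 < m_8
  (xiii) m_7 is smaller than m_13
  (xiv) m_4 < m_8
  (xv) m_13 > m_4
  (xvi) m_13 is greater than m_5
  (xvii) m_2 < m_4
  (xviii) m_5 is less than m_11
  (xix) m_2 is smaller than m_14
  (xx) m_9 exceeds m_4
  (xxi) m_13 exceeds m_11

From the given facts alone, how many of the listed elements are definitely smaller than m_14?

5

From m_14 the given relations immediately reach m_2, m_10, m_8.
From those, m_3, m_4 — 5 in total.
No other element is forced below m_14 by the given relations, so the count is 5.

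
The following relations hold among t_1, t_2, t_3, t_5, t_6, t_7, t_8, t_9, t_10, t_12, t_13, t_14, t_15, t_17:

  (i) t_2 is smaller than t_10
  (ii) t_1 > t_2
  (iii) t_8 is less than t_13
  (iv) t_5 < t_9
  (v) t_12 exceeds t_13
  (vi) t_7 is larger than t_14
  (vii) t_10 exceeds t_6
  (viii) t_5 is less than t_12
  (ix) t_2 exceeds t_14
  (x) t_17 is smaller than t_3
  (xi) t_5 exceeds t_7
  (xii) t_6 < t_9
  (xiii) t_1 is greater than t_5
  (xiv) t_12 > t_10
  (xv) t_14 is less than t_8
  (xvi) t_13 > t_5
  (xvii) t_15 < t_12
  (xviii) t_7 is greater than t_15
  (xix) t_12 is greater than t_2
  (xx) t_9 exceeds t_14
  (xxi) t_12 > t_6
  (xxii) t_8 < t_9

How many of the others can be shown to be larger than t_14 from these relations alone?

9

The elements the relations force above t_14 are t_7, t_8, t_2, t_5, t_13, t_10, t_9, t_12, t_1 — no chain reaches any other.
That is 9.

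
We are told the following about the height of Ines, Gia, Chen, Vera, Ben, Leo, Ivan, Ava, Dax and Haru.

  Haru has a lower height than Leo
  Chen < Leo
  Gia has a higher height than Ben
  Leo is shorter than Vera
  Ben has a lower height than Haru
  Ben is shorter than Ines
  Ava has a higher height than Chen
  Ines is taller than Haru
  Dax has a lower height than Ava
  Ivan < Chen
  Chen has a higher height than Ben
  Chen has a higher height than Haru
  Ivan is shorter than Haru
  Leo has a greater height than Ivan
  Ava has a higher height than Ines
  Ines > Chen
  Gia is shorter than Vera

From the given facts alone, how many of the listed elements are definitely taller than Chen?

4

Directly above Chen: Leo, Ines, Ava.
One step further: Vera (4 so far).
Nothing else is reachable above Chen; 4 in all.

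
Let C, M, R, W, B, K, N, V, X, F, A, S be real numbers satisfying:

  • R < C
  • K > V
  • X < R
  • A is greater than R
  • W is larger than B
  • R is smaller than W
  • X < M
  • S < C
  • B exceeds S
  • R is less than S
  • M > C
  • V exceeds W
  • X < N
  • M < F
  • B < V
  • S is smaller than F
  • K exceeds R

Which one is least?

X

Chaining upward from X: directly above it, R, M, N; then S, C, W, K, F, A; then B, V.
That covers every other element, and nothing is given below X, so X is the least.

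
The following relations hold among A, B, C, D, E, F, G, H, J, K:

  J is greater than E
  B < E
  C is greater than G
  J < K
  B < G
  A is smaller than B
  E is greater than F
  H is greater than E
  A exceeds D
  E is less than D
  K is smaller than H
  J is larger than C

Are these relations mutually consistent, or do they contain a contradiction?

Chaining the given relations yields E < D < A < B, so E < B. But one relation states B < E. These cannot both hold.

inconsistent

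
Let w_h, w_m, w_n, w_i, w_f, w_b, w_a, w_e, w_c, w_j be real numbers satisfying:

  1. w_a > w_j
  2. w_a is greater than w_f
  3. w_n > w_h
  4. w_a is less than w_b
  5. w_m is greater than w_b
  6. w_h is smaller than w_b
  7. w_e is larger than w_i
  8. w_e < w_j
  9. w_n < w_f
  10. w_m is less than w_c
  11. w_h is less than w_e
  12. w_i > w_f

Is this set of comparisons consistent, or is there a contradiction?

consistent

Every relation is compatible with w_h < w_n < w_f < w_i < w_e < w_j < w_a < w_b < w_m < w_c; the set is consistent.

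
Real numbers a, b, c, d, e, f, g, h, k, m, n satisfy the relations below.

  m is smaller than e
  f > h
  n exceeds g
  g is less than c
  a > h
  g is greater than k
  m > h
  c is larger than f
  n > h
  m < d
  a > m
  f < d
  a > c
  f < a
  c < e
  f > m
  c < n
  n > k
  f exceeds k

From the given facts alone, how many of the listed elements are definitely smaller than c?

The elements the relations force below c are h, k, g, m, f — no chain reaches any other.
That is 5.

5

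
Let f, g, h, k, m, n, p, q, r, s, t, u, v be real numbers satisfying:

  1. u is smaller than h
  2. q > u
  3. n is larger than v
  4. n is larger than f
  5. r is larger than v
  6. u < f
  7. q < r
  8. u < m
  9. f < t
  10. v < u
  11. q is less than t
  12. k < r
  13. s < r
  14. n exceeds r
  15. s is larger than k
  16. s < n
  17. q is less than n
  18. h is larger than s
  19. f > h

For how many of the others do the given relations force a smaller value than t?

From t the given relations immediately reach q, f.
From those, u, h — 4 in total.
From those, v, s — 6 in total.
From those, k — 7 in total.
Nothing else is reachable below t; 7 in all.

7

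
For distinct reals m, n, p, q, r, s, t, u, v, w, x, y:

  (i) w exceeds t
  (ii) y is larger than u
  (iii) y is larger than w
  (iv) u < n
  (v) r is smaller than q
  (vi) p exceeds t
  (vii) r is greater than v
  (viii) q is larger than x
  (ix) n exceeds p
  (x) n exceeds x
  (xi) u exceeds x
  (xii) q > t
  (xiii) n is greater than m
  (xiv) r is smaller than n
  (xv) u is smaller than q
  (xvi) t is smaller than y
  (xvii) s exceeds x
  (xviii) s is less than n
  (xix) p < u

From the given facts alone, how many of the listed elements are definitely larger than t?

The elements the relations force above t are w, p, u, y, n, q — no chain reaches any other.
That is 6.

6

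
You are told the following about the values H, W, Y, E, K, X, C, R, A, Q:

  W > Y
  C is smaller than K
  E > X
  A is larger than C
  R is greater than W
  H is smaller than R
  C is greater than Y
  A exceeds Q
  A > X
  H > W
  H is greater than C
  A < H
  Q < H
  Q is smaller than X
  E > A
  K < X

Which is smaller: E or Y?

Y

Y < C and C < K give Y < K.
With K < X: Y < C < K < X.
With X < A: Y < C < K < X < A.
With A < E: Y < C < K < X < A < E.
So Y < E; Y is the smaller of the two.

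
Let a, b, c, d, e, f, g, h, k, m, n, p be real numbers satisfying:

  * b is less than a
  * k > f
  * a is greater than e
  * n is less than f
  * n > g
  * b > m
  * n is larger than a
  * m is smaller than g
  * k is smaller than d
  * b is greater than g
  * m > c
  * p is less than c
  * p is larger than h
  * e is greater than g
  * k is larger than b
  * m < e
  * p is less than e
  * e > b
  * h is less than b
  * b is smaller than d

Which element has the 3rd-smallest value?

Chaining the given pairs: h < p < c < m < g < b < e < a < n < f < k < d.
The 3rd smallest is c.

c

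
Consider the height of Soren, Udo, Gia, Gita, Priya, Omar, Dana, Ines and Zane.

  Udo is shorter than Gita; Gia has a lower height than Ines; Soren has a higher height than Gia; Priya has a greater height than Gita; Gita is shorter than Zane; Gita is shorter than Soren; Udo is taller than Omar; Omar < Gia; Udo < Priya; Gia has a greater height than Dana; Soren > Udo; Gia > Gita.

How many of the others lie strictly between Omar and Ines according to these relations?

The relations place Omar below Ines. An element lies strictly between them when it is forced above Omar and also forced below Ines.
Above Omar: {Udo, Gita, Priya, Gia, Soren, Zane}. Below Ines: {Dana, Udo, Gita, Gia}.
Intersection: {Udo, Gita, Gia} — 3.

3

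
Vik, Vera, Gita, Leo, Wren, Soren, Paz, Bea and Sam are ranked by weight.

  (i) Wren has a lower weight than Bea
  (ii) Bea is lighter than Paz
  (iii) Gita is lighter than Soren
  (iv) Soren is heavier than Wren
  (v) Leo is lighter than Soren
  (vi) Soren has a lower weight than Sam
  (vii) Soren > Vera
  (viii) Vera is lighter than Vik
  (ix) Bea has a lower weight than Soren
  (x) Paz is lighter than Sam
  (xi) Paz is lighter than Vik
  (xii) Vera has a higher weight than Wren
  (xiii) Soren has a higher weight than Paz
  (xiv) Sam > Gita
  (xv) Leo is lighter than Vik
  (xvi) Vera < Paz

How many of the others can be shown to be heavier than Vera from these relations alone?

4

Directly above Vera: Paz, Soren, Vik.
One step further: Sam (4 so far).
Nothing else is reachable above Vera; 4 in all.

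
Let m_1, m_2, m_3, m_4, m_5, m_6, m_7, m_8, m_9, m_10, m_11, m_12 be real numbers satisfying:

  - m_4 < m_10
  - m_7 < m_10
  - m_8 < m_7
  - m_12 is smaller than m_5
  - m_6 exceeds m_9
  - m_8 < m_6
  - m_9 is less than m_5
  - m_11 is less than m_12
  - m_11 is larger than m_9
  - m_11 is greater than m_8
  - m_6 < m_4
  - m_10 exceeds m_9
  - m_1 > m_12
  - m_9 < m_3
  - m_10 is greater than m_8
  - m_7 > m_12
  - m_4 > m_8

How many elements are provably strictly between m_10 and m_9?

The relations place m_9 below m_10. An element lies strictly between them when it is forced above m_9 and also forced below m_10.
Above m_9: {m_11, m_12, m_7, m_6, m_1, m_4, m_3, m_5}. Below m_10: {m_8, m_11, m_12, m_7, m_6, m_4}.
Intersection: {m_11, m_12, m_7, m_6, m_4} — 5.

5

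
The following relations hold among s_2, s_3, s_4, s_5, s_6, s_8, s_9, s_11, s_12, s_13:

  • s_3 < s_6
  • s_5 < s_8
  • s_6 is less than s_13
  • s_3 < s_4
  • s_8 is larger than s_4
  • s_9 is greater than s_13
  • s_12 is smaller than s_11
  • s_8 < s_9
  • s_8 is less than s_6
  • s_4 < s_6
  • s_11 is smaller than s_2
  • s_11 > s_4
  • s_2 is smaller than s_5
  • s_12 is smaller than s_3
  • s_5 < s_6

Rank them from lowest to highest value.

Nothing is placed below s_12, so it is least; from there s_12 < s_3; s_3 < s_4; s_4 < s_11; s_11 < s_2; s_2 < s_5; s_5 < s_8; s_8 < s_6; s_6 < s_13; s_13 < s_9, each given directly.

s_12 < s_3 < s_4 < s_11 < s_2 < s_5 < s_8 < s_6 < s_13 < s_9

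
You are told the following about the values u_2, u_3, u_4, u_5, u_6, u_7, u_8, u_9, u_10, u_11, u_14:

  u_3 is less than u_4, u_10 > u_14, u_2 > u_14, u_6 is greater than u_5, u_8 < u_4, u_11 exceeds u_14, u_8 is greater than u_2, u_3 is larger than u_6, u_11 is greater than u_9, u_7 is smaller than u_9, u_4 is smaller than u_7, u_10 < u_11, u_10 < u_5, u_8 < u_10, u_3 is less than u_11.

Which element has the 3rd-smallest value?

u_8

The consecutive relations fix a unique order: u_14 < u_2 < u_8 < u_10 < u_5 < u_6 < u_3 < u_4 < u_7 < u_9 < u_11.
The 3rd smallest is u_8.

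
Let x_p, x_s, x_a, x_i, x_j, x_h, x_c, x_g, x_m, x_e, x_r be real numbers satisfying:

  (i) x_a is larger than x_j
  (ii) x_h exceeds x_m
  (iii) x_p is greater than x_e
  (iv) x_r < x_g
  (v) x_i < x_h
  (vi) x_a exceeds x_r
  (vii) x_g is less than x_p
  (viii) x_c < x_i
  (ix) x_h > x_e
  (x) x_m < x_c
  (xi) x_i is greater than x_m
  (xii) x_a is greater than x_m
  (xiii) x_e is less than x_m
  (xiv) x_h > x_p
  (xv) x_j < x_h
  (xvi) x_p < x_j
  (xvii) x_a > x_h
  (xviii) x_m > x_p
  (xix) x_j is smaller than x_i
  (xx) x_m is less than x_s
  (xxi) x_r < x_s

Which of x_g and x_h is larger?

x_g < x_p and x_p < x_m give x_g < x_m.
Then x_m < x_c extends the chain to x_c.
Then x_c < x_i extends the chain to x_i.
Then x_i < x_h extends the chain to x_h.
So x_g < x_h; x_h is the larger of the two.

x_h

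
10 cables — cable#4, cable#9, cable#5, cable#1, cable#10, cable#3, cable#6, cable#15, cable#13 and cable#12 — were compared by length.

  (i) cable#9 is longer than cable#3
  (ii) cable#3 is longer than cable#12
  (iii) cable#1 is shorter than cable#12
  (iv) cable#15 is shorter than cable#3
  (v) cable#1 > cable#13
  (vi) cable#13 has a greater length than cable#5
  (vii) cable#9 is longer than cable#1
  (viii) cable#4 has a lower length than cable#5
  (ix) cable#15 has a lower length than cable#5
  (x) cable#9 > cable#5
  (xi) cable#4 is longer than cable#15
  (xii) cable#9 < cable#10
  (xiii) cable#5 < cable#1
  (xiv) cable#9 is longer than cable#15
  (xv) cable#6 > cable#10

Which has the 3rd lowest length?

cable#5

Chaining the given pairs: cable#15 < cable#4 < cable#5 < cable#13 < cable#1 < cable#12 < cable#3 < cable#9 < cable#10 < cable#6.
The 3rd smallest is cable#5.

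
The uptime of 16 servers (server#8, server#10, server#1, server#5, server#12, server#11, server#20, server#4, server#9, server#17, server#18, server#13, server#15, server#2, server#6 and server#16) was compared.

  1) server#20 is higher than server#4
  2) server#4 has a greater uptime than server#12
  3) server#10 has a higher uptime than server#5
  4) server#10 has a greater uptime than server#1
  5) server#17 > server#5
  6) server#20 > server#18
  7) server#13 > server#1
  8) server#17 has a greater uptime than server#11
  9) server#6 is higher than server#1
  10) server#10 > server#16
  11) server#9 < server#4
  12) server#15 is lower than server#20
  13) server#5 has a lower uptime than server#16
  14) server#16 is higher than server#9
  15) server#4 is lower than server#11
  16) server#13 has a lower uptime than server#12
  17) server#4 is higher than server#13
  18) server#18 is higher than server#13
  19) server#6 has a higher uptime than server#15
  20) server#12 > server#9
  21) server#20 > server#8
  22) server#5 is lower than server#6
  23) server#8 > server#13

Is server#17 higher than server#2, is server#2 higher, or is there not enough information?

undetermined

Following every chain through server#2: nothing is chained to server#2.
server#17 is not reached, and no chain runs the other way from server#17 to server#2.
So the given relations leave the order of server#2 and server#17 undetermined.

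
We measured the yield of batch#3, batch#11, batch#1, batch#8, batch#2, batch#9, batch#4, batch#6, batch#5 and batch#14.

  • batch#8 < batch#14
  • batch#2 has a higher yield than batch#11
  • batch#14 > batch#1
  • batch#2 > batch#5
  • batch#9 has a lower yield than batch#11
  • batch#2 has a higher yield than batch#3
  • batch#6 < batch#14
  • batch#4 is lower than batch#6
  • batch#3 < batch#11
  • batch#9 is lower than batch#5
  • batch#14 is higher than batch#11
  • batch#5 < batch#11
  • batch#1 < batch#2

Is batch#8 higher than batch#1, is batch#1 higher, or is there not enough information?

undetermined

Following every chain through batch#1: above batch#1 we get batch#14, batch#2.
batch#8 is not reached, and no chain runs the other way from batch#8 to batch#1.
So the given relations leave the order of batch#1 and batch#8 undetermined.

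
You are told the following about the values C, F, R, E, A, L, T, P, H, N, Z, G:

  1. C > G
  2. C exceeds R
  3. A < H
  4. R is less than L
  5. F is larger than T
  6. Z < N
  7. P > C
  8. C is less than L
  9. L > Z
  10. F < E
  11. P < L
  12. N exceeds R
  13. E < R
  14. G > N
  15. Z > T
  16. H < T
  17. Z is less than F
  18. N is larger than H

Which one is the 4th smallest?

Z

Chaining the given pairs: A < H < T < Z < F < E < R < N < G < C < P < L.
Counting 4 from the smallest end gives Z.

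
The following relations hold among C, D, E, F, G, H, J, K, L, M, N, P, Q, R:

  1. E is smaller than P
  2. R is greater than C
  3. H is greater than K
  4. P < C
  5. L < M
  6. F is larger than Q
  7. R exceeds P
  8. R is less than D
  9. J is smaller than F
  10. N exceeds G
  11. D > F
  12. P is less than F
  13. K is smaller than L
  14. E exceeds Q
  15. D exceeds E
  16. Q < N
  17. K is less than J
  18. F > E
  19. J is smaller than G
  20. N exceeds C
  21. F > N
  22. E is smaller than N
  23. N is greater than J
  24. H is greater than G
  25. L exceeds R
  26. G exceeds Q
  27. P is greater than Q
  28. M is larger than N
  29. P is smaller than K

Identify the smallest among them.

Q

Chaining upward from Q: directly above it, E, P, G, N, F; then K, C, R, H, D, M; then J, L.
That covers every other element, and nothing is given below Q, so Q is the smallest.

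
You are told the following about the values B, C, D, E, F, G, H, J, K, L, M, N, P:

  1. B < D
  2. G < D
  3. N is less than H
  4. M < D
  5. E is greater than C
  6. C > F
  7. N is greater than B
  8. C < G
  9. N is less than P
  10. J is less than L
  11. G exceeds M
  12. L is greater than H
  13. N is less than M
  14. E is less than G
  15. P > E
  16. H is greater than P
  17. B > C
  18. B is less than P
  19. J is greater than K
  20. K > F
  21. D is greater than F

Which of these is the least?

C is not least since F < C; B is not least since C < B; N is not least since B < N; E is not least since C < E; P is not least since B < P; K is not least since F < K; J is not least since K < J; M is not least since N < M; G is not least since E < G; H is not least since N < H; L is not least since H < L; D is not least since M < D.
Only F has nothing below it, so F is the least.

F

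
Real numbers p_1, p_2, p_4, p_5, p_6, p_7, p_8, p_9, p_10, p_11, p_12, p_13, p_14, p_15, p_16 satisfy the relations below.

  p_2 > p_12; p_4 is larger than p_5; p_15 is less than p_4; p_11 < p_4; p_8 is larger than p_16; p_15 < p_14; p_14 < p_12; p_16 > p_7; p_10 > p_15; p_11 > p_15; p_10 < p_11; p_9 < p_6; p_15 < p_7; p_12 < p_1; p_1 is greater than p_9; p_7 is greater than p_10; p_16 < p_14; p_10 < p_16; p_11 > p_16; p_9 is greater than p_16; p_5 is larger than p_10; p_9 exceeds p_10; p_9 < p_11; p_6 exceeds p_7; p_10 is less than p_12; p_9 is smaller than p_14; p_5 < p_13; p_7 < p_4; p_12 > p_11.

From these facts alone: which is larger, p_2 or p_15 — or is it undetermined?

p_2

p_15 < p_10 and p_10 < p_7 give p_15 < p_7.
Then p_7 < p_16 extends the chain to p_16.
With p_16 < p_9: p_15 < p_10 < p_7 < p_16 < p_9.
With p_9 < p_14: p_15 < p_10 < p_7 < p_16 < p_9 < p_14.
Then p_14 < p_12 extends the chain to p_12.
With p_12 < p_2: p_15 < p_10 < p_7 < p_16 < p_9 < p_14 < p_12 < p_2.
So p_2 is larger.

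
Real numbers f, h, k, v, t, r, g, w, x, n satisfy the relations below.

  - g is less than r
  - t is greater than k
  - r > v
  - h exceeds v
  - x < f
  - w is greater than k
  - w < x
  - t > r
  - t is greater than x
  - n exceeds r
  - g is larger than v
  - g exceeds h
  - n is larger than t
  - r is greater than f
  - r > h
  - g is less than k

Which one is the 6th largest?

w

Piecing the relations together gives one ordering: v < h < g < k < w < x < f < r < t < n.
The 6th largest is w.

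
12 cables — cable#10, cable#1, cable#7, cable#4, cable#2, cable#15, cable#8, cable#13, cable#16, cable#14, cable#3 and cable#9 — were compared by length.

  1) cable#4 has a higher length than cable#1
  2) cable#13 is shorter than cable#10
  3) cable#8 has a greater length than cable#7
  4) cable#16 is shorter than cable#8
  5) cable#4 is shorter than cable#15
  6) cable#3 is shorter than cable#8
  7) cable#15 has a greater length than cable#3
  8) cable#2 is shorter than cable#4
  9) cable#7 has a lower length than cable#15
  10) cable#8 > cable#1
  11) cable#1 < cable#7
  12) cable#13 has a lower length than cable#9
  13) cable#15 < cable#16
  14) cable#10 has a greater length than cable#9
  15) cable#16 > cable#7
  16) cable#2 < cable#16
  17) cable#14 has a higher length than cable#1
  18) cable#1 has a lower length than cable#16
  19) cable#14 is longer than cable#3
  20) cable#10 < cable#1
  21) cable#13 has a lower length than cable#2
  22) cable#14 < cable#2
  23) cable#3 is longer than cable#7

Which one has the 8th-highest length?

The consecutive relations fix a unique order: cable#13 < cable#9 < cable#10 < cable#1 < cable#7 < cable#3 < cable#14 < cable#2 < cable#4 < cable#15 < cable#16 < cable#8.
The 8th largest is cable#7.

cable#7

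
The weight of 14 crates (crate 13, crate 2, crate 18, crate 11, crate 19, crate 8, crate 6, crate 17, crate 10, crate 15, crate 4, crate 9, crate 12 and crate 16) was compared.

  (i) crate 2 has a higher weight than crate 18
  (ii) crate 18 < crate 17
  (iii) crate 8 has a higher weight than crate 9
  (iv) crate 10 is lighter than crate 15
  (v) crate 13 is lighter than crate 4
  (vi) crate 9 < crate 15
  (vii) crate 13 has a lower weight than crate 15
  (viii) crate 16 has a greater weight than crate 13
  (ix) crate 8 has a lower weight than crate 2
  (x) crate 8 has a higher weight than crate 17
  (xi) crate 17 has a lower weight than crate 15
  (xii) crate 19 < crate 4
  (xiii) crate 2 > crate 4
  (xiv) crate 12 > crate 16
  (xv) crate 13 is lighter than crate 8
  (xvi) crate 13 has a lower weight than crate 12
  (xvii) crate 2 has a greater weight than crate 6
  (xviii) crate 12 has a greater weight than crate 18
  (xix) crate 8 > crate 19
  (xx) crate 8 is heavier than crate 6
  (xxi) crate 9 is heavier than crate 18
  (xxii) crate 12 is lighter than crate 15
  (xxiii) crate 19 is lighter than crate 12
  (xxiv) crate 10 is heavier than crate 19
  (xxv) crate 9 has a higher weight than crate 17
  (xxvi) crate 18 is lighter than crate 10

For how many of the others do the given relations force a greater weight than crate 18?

Directly above crate 18: crate 12, crate 17, crate 9, crate 2, crate 10.
One step further: crate 8, crate 15 (7 so far).
No other element is forced above crate 18 by the given relations, so the count is 7.

7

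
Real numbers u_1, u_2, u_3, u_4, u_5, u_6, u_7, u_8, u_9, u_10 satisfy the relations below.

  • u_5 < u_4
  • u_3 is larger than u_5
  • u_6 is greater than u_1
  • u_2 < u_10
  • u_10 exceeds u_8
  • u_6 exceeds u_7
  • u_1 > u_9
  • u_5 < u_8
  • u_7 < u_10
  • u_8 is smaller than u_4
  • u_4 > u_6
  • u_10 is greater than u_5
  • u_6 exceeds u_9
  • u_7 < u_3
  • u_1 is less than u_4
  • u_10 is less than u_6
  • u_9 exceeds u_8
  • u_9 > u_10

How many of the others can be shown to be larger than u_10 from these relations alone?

The elements the relations force above u_10 are u_9, u_1, u_6, u_4 — no chain reaches any other.
That is 4.

4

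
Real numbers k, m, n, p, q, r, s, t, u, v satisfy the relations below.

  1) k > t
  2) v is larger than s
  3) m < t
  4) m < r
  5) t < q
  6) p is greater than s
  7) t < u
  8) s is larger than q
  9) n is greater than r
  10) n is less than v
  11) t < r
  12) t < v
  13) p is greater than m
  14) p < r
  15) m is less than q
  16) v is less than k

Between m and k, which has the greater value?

Chaining the given relations: m < t < q < s < p < r < n < v < k.
So m < k; k is the larger of the two.

k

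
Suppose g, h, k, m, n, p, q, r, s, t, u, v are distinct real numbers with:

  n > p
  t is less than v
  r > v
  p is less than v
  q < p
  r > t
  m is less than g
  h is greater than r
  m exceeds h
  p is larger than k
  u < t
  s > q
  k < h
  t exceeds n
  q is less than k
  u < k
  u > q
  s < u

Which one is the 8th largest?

p

Chaining the given pairs: q < s < u < k < p < n < t < v < r < h < m < g.
Counting 8 from the largest end gives p.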